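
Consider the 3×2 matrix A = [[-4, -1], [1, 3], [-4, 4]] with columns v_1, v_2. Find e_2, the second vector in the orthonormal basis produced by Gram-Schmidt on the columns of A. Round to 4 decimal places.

e_2 = (-0.4309, 0.6745, 0.5995)

v_1 = (-4, 1, -4); ‖v_1‖ = 5.7446, so e_1 = (-0.6963, 0.1741, -0.6963).
e_1·v_2 = (-0.6963)·(-1) + 0.1741·3 + (-0.6963)·4 = -1.5667.
u_2 = v_2 + 1.5667·e_1 = (-2.0909, 3.2727, 2.9091).
‖u_2‖ = 4.8524, so e_2 = (-0.4309, 0.6745, 0.5995).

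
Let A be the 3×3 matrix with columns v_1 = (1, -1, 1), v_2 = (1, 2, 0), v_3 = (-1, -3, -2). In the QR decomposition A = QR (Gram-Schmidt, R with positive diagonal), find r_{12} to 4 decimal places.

v_1 = (1, -1, 1); ‖v_1‖ = 1.7321, so q_1 = (0.5774, -0.5774, 0.5774).
r_{12} = q_1·v_2 = -0.5774.

r_{12} = -0.5774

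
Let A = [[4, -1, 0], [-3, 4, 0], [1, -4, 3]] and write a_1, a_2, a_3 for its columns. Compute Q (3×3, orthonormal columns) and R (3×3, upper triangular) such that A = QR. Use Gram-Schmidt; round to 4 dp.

a_1 = (4, -3, 1); ‖a_1‖ = 5.0990, so q_1 = (0.7845, -0.5883, 0.1961).
q_1·a_2 = 0.7845·(-1) + (-0.5883)·4 + 0.1961·(-4) = -3.9223.
u_2 = a_2 + 3.9223·q_1 = (2.0769, 1.6923, -3.2308).
‖u_2‖ = 4.1971, so q_2 = (0.4949, 0.4032, -0.7698).
q_1·a_3 = 0.7845·0 + (-0.5883)·0 + 0.1961·3 = 0.5883; q_2·a_3 = 0.4949·0 + 0.4032·0 + (-0.7698)·3 = -2.3093.
u_3 = a_3 − 0.5883·q_1 + 2.3093·q_2 = (0.6812, 1.2773, 1.1070).
‖u_3‖ = 1.8224, so q_3 = (0.3738, 0.7009, 0.6075).

Q = [[0.7845, 0.4949, 0.3738], [-0.5883, 0.4032, 0.7009], [0.1961, -0.7698, 0.6075]], R = [[5.0990, -3.9223, 0.5883], [0.0000, 4.1971, -2.3093], [0.0000, 0.0000, 1.8224]]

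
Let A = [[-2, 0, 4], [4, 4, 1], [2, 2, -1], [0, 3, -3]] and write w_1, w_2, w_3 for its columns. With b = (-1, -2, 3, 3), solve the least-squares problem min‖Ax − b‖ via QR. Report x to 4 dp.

x = (-0.5499, 0.4589, -0.6699)

w_1 = (-2, 4, 2, 0); ‖w_1‖ = 4.8990, so e_1 = (-0.4082, 0.8165, 0.4082, 0.0000).
e_1·w_2 = (-0.4082)·0 + 0.8165·4 + 0.4082·2 + 0.0000·3 = 4.0825.
u_2 = w_2 − 4.0825·e_1 = (1.6667, 0.6667, 0.3333, 3.0000).
‖u_2‖ = 3.5119, so e_2 = (0.4746, 0.1898, 0.0949, 0.8542).
e_1·w_3 = (-0.4082)·4 + 0.8165·1 + 0.4082·(-1) + 0.0000·(-3) = -1.2247; e_2·w_3 = 0.4746·4 + 0.1898·1 + 0.0949·(-1) + 0.8542·(-3) = -0.5695.
u_3 = w_3 + 1.2247·e_1 + 0.5695·e_2 = (3.7703, 2.1081, -0.4459, -2.5135).
‖u_3‖ = 5.0175, so e_3 = (0.7514, 0.4201, -0.0889, -0.5009).
Qᵀb = (0.0000, 1.9932, -3.3612).
Back-substitute: x_3 = -3.3612/5.0175 = -0.6699.
x_2 = (1.9932 + 0.5695·(-0.6699))/3.5119 = 0.4589.
x_1 = (0.0000 − 4.0825·0.4589 + 1.2247·(-0.6699))/4.8990 = -0.5499.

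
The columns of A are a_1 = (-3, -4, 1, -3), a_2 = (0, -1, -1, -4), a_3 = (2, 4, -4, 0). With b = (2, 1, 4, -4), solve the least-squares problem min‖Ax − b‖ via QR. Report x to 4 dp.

a_1 = (-3, -4, 1, -3); ‖a_1‖ = 5.9161, so q_1 = (-0.5071, -0.6761, 0.1690, -0.5071).
q_1·a_2 = (-0.5071)·0 + (-0.6761)·(-1) + 0.1690·(-1) + (-0.5071)·(-4) = 2.5355.
u_2 = a_2 − 2.5355·q_1 = (1.2857, 0.7143, -1.4286, -2.7143).
‖u_2‖ = 3.4017, so q_2 = (0.3780, 0.2100, -0.4200, -0.7979).
q_1·a_3 = (-0.5071)·2 + (-0.6761)·4 + 0.1690·(-4) + (-0.5071)·0 = -4.3948; q_2·a_3 = 0.3780·2 + 0.2100·4 + (-0.4200)·(-4) + (-0.7979)·0 = 3.2757.
u_3 = a_3 + 4.3948·q_1 − 3.2757·q_2 = (-1.4667, 0.3407, -1.8815, 0.3852).
‖u_3‖ = 2.4404, so q_3 = (-0.6010, 0.1396, -0.7710, 0.1578).
Qᵀb = (1.0142, 2.4778, -4.7776).
Back-substitute: x_3 = -4.7776/2.4404 = -1.9577.
x_2 = (2.4778 − 3.2757·(-1.9577))/3.4017 = 2.6136.
x_1 = (1.0142 − 2.5355·2.6136 + 4.3948·(-1.9577))/5.9161 = -2.4030.

x = (-2.4030, 2.6136, -1.9577)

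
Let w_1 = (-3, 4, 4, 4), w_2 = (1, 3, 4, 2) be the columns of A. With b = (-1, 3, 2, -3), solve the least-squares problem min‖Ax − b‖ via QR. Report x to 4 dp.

w_1 = (-3, 4, 4, 4); ‖w_1‖ = 7.5498, so e_1 = (-0.3974, 0.5298, 0.5298, 0.5298).
e_1·w_2 = (-0.3974)·1 + 0.5298·3 + 0.5298·4 + 0.5298·2 = 4.3710.
u_2 = w_2 − 4.3710·e_1 = (2.7368, 0.6842, 1.6842, -0.3158).
‖u_2‖ = 3.3007, so e_2 = (0.8292, 0.2073, 0.5103, -0.0957).
Qᵀb = (1.4570, 1.1002).
Back-substitute: x_2 = 1.1002/3.3007 = 0.3333.
x_1 = (1.4570 − 4.3710·0.3333)/7.5498 = 0.0000.

x = (0.0000, 0.3333)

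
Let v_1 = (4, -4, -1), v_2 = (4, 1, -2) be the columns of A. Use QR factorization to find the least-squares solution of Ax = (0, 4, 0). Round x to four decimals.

x = (-0.7887, 0.7163)

v_1 = (4, -4, -1); ‖v_1‖ = 5.7446, so e_1 = (0.6963, -0.6963, -0.1741).
e_1·v_2 = 0.6963·4 + (-0.6963)·1 + (-0.1741)·(-2) = 2.4371.
u_2 = v_2 − 2.4371·e_1 = (2.3030, 2.6970, -1.5758).
‖u_2‖ = 3.8808, so e_2 = (0.5934, 0.6950, -0.4060).
Qᵀb = (-2.7852, 2.7798).
Back-substitute: x_2 = 2.7798/3.8808 = 0.7163.
x_1 = (-2.7852 − 2.4371·0.7163)/5.7446 = -0.7887.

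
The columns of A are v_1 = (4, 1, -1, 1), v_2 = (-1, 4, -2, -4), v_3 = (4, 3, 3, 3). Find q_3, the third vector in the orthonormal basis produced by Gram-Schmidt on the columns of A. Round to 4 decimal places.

q_3 = (-0.0267, 0.6131, 0.7508, 0.2444)

q_1 = v_1/‖v_1‖ = (4, 1, -1, 1)/4.3589 = (0.9177, 0.2294, -0.2294, 0.2294).
r_{12} = q_1·v_2 = -0.4588.
u_2 = v_2 + 0.4588·q_1 = (-0.5789, 4.1053, -2.1053, -3.8947).
‖u_2‖ = 6.0654, so q_2 = (-0.0955, 0.6768, -0.3471, -0.6421).
r_{13} = q_1·v_3 = 4.3589; r_{23} = q_2·v_3 = -1.3189.
u_3 = v_3 − 4.3589·q_1 + 1.3189·q_2 = (-0.1259, 2.8927, 3.5422, 1.1531).
‖u_3‖ = 4.7181, so q_3 = (-0.0267, 0.6131, 0.7508, 0.2444).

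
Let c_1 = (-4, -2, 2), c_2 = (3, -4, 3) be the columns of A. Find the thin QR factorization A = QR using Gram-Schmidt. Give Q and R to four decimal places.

e_1 = c_1/‖c_1‖ = (-4, -2, 2)/4.8990 = (-0.8165, -0.4082, 0.4082).
r_{12} = e_1·c_2 = 0.4082.
u_2 = c_2 − 0.4082·e_1 = (3.3333, -3.8333, 2.8333).
‖u_2‖ = 5.8166, so e_2 = (0.5731, -0.6590, 0.4871).

Q = [[-0.8165, 0.5731], [-0.4082, -0.6590], [0.4082, 0.4871]], R = [[4.8990, 0.4082], [0.0000, 5.8166]]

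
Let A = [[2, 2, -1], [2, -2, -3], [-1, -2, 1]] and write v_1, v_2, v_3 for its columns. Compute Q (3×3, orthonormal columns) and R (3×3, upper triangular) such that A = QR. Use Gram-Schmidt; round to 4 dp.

Q = [[0.6667, 0.4576, 0.5883], [0.6667, -0.7191, -0.1961], [-0.3333, -0.5230, 0.7845]], R = [[3.0000, 0.6667, -3.0000], [0.0000, 3.3993, 1.1767], [0.0000, 0.0000, 0.7845]]

e_1 = v_1/‖v_1‖ = (2, 2, -1)/3.0000 = (0.6667, 0.6667, -0.3333).
r_{12} = e_1·v_2 = 0.6667.
u_2 = v_2 − 0.6667·e_1 = (1.5556, -2.4444, -1.7778).
‖u_2‖ = 3.3993, so e_2 = (0.4576, -0.7191, -0.5230).
r_{13} = e_1·v_3 = -3.0000; r_{23} = e_2·v_3 = 1.1767.
u_3 = v_3 + 3.0000·e_1 − 1.1767·e_2 = (0.4615, -0.1538, 0.6154).
‖u_3‖ = 0.7845, so e_3 = (0.5883, -0.1961, 0.7845).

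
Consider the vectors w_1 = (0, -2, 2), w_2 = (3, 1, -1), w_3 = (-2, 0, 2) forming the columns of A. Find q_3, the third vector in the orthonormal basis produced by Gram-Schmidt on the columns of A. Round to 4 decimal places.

w_1 = (0, -2, 2); ‖w_1‖ = 2.8284, so q_1 = (0.0000, -0.7071, 0.7071).
q_1·w_2 = 0.0000·3 + (-0.7071)·1 + 0.7071·(-1) = -1.4142.
u_2 = w_2 + 1.4142·q_1 = (3.0000, 0.0000, 0.0000).
‖u_2‖ = 3.0000, so q_2 = (1.0000, 0.0000, 0.0000).
q_1·w_3 = 0.0000·(-2) + (-0.7071)·0 + 0.7071·2 = 1.4142; q_2·w_3 = 1.0000·(-2) + 0.0000·0 + (0.0000)·2 = -2.0000.
u_3 = w_3 − 1.4142·q_1 + 2.0000·q_2 = (0.0000, 1.0000, 1.0000).
‖u_3‖ = 1.4142, so q_3 = (0.0000, 0.7071, 0.7071).

q_3 = (0.0000, 0.7071, 0.7071)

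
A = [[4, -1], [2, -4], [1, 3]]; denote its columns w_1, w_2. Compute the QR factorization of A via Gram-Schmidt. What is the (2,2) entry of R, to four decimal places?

r_{22} = 4.7056

w_1 = (4, 2, 1); ‖w_1‖ = 4.5826, so e_1 = (0.8729, 0.4364, 0.2182).
e_1·w_2 = 0.8729·(-1) + 0.4364·(-4) + 0.2182·3 = -1.9640.
u_2 = w_2 + 1.9640·e_1 = (0.7143, -3.1429, 3.4286).
r_{22} = ‖u_2‖ = 4.7056.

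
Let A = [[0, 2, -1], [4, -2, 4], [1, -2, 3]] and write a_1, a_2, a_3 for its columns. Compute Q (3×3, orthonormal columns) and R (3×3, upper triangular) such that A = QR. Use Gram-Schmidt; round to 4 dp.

a_1 = (0, 4, 1); ‖a_1‖ = 4.1231, so e_1 = (0.0000, 0.9701, 0.2425).
e_1·a_2 = 0.0000·2 + 0.9701·(-2) + 0.2425·(-2) = -2.4254.
u_2 = a_2 + 2.4254·e_1 = (2.0000, 0.3529, -1.4118).
‖u_2‖ = 2.4734, so e_2 = (0.8086, 0.1427, -0.5708).
e_1·a_3 = 0.0000·(-1) + 0.9701·4 + 0.2425·3 = 4.6082; e_2·a_3 = 0.8086·(-1) + 0.1427·4 + (-0.5708)·3 = -1.9502.
u_3 = a_3 − 4.6082·e_1 + 1.9502·e_2 = (0.5769, -0.1923, 0.7692).
‖u_3‖ = 0.9806, so e_3 = (0.5883, -0.1961, 0.7845).

Q = [[0.0000, 0.8086, 0.5883], [0.9701, 0.1427, -0.1961], [0.2425, -0.5708, 0.7845]], R = [[4.1231, -2.4254, 4.6082], [0.0000, 2.4734, -1.9502], [0.0000, 0.0000, 0.9806]]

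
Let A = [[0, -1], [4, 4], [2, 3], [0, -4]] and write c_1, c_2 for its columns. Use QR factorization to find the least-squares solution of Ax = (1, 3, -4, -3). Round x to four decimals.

q_1 = c_1/‖c_1‖ = (0, 4, 2, 0)/4.4721 = (0.0000, 0.8944, 0.4472, 0.0000).
r_{12} = q_1·c_2 = 4.9193.
u_2 = c_2 − 4.9193·q_1 = (-1.0000, -0.4000, 0.8000, -4.0000).
‖u_2‖ = 4.2190, so q_2 = (-0.2370, -0.0948, 0.1896, -0.9481).
Qᵀb = (0.8944, 1.5644).
Back-substitute: x_2 = 1.5644/4.2190 = 0.3708.
x_1 = (0.8944 − 4.9193·0.3708)/4.4721 = -0.2079.

x = (-0.2079, 0.3708)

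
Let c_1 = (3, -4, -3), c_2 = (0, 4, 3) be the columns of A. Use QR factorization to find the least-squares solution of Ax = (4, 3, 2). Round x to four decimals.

x = (1.3333, 2.0533)

q_1 = c_1/‖c_1‖ = (3, -4, -3)/5.8310 = (0.5145, -0.6860, -0.5145).
r_{12} = q_1·c_2 = -4.2875.
u_2 = c_2 + 4.2875·q_1 = (2.2059, 1.0588, 0.7941).
‖u_2‖ = 2.5725, so q_2 = (0.8575, 0.4116, 0.3087).
Qᵀb = (-1.0290, 5.2822).
Back-substitute: x_2 = 5.2822/2.5725 = 2.0533.
x_1 = (-1.0290 + 4.2875·2.0533)/5.8310 = 1.3333.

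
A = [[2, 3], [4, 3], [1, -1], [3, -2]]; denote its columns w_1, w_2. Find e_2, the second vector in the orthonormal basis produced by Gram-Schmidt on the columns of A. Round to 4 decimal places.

w_1 = (2, 4, 1, 3); ‖w_1‖ = 5.4772, so e_1 = (0.3651, 0.7303, 0.1826, 0.5477).
e_1·w_2 = 0.3651·3 + 0.7303·3 + 0.1826·(-1) + 0.5477·(-2) = 2.0083.
u_2 = w_2 − 2.0083·e_1 = (2.2667, 1.5333, -1.3667, -3.1000).
‖u_2‖ = 4.3551, so e_2 = (0.5205, 0.3521, -0.3138, -0.7118).

e_2 = (0.5205, 0.3521, -0.3138, -0.7118)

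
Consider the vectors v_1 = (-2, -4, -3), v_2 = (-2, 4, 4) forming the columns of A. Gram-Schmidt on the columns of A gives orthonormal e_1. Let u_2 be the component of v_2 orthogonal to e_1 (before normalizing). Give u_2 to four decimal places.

v_1 = (-2, -4, -3); ‖v_1‖ = 5.3852, so e_1 = (-0.3714, -0.7428, -0.5571).
e_1·v_2 = (-0.3714)·(-2) + (-0.7428)·4 + (-0.5571)·4 = -4.4567.
u_2 = v_2 + 4.4567·e_1 = (-3.6552, 0.6897, 1.5172).

u_2 = (-3.6552, 0.6897, 1.5172)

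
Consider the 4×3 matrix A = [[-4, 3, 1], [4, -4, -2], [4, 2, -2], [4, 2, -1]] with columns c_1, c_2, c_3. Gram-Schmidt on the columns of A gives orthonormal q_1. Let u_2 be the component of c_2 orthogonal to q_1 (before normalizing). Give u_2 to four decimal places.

u_2 = (2.2500, -3.2500, 2.7500, 2.7500)

c_1 = (-4, 4, 4, 4); ‖c_1‖ = 8.0000, so q_1 = (-0.5000, 0.5000, 0.5000, 0.5000).
q_1·c_2 = (-0.5000)·3 + 0.5000·(-4) + 0.5000·2 + 0.5000·2 = -1.5000.
u_2 = c_2 + 1.5000·q_1 = (2.2500, -3.2500, 2.7500, 2.7500).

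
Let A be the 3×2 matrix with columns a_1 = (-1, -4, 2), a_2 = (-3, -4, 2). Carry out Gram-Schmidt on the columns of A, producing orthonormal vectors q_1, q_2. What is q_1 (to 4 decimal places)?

q_1 = (-0.2182, -0.8729, 0.4364)

a_1 = (-1, -4, 2); ‖a_1‖ = 4.5826, so q_1 = (-0.2182, -0.8729, 0.4364).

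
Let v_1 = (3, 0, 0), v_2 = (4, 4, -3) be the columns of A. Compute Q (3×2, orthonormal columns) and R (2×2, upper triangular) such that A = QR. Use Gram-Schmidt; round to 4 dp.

v_1 = (3, 0, 0); ‖v_1‖ = 3.0000, so e_1 = (1.0000, 0.0000, 0.0000).
e_1·v_2 = 1.0000·4 + 0.0000·4 + 0.0000·(-3) = 4.0000.
u_2 = v_2 − 4.0000·e_1 = (0.0000, 4.0000, -3.0000).
‖u_2‖ = 5.0000, so e_2 = (0.0000, 0.8000, -0.6000).

Q = [[1.0000, 0.0000], [0.0000, 0.8000], [0.0000, -0.6000]], R = [[3.0000, 4.0000], [0.0000, 5.0000]]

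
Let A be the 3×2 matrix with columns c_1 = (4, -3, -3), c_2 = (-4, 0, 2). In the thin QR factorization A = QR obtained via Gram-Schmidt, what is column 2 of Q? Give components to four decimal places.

c_1 = (4, -3, -3); ‖c_1‖ = 5.8310, so e_1 = (0.6860, -0.5145, -0.5145).
e_1·c_2 = 0.6860·(-4) + (-0.5145)·0 + (-0.5145)·2 = -3.7730.
u_2 = c_2 + 3.7730·e_1 = (-1.4118, -1.9412, 0.0588).
‖u_2‖ = 2.4010, so e_2 = (-0.5880, -0.8085, 0.0245).

e_2 = (-0.5880, -0.8085, 0.0245)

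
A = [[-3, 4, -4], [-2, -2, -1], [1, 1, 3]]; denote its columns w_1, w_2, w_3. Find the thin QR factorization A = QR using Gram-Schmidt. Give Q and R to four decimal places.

q_1 = w_1/‖w_1‖ = (-3, -2, 1)/3.7417 = (-0.8018, -0.5345, 0.2673).
r_{12} = q_1·w_2 = -1.8708.
u_2 = w_2 + 1.8708·q_1 = (2.5000, -3.0000, 1.5000).
‖u_2‖ = 4.1833, so q_2 = (0.5976, -0.7171, 0.3586).
r_{13} = q_1·w_3 = 4.5434; r_{23} = q_2·w_3 = -0.5976.
u_3 = w_3 − 4.5434·q_1 + 0.5976·q_2 = (0.0000, 1.0000, 2.0000).
‖u_3‖ = 2.2361, so q_3 = (0.0000, 0.4472, 0.8944).

Q = [[-0.8018, 0.5976, 0.0000], [-0.5345, -0.7171, 0.4472], [0.2673, 0.3586, 0.8944]], R = [[3.7417, -1.8708, 4.5434], [0.0000, 4.1833, -0.5976], [0.0000, 0.0000, 2.2361]]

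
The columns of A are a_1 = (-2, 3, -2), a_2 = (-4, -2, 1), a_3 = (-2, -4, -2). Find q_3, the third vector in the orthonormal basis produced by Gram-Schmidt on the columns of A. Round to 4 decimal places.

q_1 = a_1/‖a_1‖ = (-2, 3, -2)/4.1231 = (-0.4851, 0.7276, -0.4851).
r_{12} = q_1·a_2 = 0.0000.
u_2 = a_2 + 0.0000·q_1 = (-4.0000, -2.0000, 1.0000).
‖u_2‖ = 4.5826, so q_2 = (-0.8729, -0.4364, 0.2182).
r_{13} = q_1·a_3 = -0.9701; r_{23} = q_2·a_3 = 3.0551.
u_3 = a_3 + 0.9701·q_1 − 3.0551·q_2 = (0.1961, -1.9608, -3.1373).
‖u_3‖ = 3.7048, so q_3 = (0.0529, -0.5293, -0.8468).

q_3 = (0.0529, -0.5293, -0.8468)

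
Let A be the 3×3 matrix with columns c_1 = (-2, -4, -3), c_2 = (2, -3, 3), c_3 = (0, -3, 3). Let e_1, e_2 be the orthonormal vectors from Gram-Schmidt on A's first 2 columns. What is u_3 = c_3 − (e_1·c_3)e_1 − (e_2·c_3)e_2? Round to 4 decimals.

e_1 = c_1/‖c_1‖ = (-2, -4, -3)/5.3852 = (-0.3714, -0.7428, -0.5571).
r_{12} = e_1·c_2 = -0.1857.
u_2 = c_2 + 0.1857·e_1 = (1.9310, -3.1379, 2.8966).
‖u_2‖ = 4.6867, so e_2 = (0.4120, -0.6695, 0.6180).
r_{13} = e_1·c_3 = 0.5571; r_{23} = e_2·c_3 = 3.8627.
u_3 = c_3 − 0.5571·e_1 − 3.8627·e_2 = (-1.3846, 0.0000, 0.9231).

u_3 = (-1.3846, 0.0000, 0.9231)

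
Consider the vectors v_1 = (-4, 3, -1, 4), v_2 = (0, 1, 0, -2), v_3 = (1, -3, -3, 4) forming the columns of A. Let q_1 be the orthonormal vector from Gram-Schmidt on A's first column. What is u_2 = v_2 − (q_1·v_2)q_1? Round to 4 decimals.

u_2 = (-0.4762, 1.3571, -0.1190, -1.5238)

v_1 = (-4, 3, -1, 4); ‖v_1‖ = 6.4807, so q_1 = (-0.6172, 0.4629, -0.1543, 0.6172).
q_1·v_2 = (-0.6172)·0 + 0.4629·1 + (-0.1543)·0 + 0.6172·(-2) = -0.7715.
u_2 = v_2 + 0.7715·q_1 = (-0.4762, 1.3571, -0.1190, -1.5238).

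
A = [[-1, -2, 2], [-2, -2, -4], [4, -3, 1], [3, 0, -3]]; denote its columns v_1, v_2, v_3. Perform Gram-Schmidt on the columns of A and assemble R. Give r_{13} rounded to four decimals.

r_{13} = 0.1826

e_1 = v_1/‖v_1‖ = (-1, -2, 4, 3)/5.4772 = (-0.1826, -0.3651, 0.7303, 0.5477).
r_{13} = e_1·v_3 = 0.1826.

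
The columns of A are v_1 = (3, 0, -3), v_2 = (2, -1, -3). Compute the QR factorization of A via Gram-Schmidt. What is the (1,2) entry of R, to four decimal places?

r_{12} = 3.5355

q_1 = v_1/‖v_1‖ = (3, 0, -3)/4.2426 = (0.7071, 0.0000, -0.7071).
r_{12} = q_1·v_2 = 3.5355.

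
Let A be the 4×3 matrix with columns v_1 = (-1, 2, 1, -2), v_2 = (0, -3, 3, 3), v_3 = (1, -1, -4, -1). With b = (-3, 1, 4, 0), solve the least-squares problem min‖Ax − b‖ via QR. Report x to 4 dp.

v_1 = (-1, 2, 1, -2); ‖v_1‖ = 3.1623, so e_1 = (-0.3162, 0.6325, 0.3162, -0.6325).
e_1·v_2 = (-0.3162)·0 + 0.6325·(-3) + 0.3162·3 + (-0.6325)·3 = -2.8460.
u_2 = v_2 + 2.8460·e_1 = (-0.9000, -1.2000, 3.9000, 1.2000).
‖u_2‖ = 4.3474, so e_2 = (-0.2070, -0.2760, 0.8971, 0.2760).
e_1·v_3 = (-0.3162)·1 + 0.6325·(-1) + 0.3162·(-4) + (-0.6325)·(-1) = -1.5811; e_2·v_3 = (-0.2070)·1 + (-0.2760)·(-1) + 0.8971·(-4) + 0.2760·(-1) = -3.7954.
u_3 = v_3 + 1.5811·e_1 + 3.7954·e_2 = (-0.2857, -1.0476, -0.0952, -0.9524).
‖u_3‖ = 1.4475, so e_3 = (-0.1974, -0.7237, -0.0658, -0.6580).
Qᵀb = (2.8460, 3.9334, -0.3948).
Back-substitute: x_3 = -0.3948/1.4475 = -0.2727.
x_2 = (3.9334 + 3.7954·(-0.2727))/4.3474 = 0.6667.
x_1 = (2.8460 + 2.8460·0.6667 + 1.5811·(-0.2727))/3.1623 = 1.3636.

x = (1.3636, 0.6667, -0.2727)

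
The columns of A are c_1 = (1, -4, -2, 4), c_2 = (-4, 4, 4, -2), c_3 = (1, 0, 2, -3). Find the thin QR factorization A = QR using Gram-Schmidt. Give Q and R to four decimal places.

Q = [[0.1644, -0.7347, 0.2268], [-0.6576, 0.0262, -0.6163], [-0.3288, 0.4986, 0.6755], [0.6576, 0.4592, -0.3353]], R = [[6.0828, -5.9184, -2.4660], [0.0000, 4.1198, -1.1152], [0.0000, 0.0000, 2.5836]]

c_1 = (1, -4, -2, 4); ‖c_1‖ = 6.0828, so q_1 = (0.1644, -0.6576, -0.3288, 0.6576).
q_1·c_2 = 0.1644·(-4) + (-0.6576)·4 + (-0.3288)·4 + 0.6576·(-2) = -5.9184.
u_2 = c_2 + 5.9184·q_1 = (-3.0270, 0.1081, 2.0541, 1.8919).
‖u_2‖ = 4.1198, so q_2 = (-0.7347, 0.0262, 0.4986, 0.4592).
q_1·c_3 = 0.1644·1 + (-0.6576)·0 + (-0.3288)·2 + 0.6576·(-3) = -2.4660; q_2·c_3 = (-0.7347)·1 + 0.0262·0 + 0.4986·2 + 0.4592·(-3) = -1.1152.
u_3 = c_3 + 2.4660·q_1 + 1.1152·q_2 = (0.5860, -1.5924, 1.7452, -0.8662).
‖u_3‖ = 2.5836, so q_3 = (0.2268, -0.6163, 0.6755, -0.3353).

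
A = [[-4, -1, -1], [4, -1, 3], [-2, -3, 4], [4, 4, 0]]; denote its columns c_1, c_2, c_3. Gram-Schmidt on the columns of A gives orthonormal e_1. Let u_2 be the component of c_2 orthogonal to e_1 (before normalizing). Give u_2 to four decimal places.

u_2 = (0.6923, -2.6923, -2.1538, 2.3077)

c_1 = (-4, 4, -2, 4); ‖c_1‖ = 7.2111, so e_1 = (-0.5547, 0.5547, -0.2774, 0.5547).
e_1·c_2 = (-0.5547)·(-1) + 0.5547·(-1) + (-0.2774)·(-3) + 0.5547·4 = 3.0509.
u_2 = c_2 − 3.0509·e_1 = (0.6923, -2.6923, -2.1538, 2.3077).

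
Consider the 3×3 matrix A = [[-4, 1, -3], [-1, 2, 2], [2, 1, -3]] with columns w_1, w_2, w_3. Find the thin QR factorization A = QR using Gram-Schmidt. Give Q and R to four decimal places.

w_1 = (-4, -1, 2); ‖w_1‖ = 4.5826, so e_1 = (-0.8729, -0.2182, 0.4364).
e_1·w_2 = (-0.8729)·1 + (-0.2182)·2 + 0.4364·1 = -0.8729.
u_2 = w_2 + 0.8729·e_1 = (0.2381, 1.8095, 1.3810).
‖u_2‖ = 2.2887, so e_2 = (0.1040, 0.7906, 0.6034).
e_1·w_3 = (-0.8729)·(-3) + (-0.2182)·2 + 0.4364·(-3) = 0.8729; e_2·w_3 = 0.1040·(-3) + 0.7906·2 + 0.6034·(-3) = -0.5410.
u_3 = w_3 − 0.8729·e_1 + 0.5410·e_2 = (-2.1818, 2.6182, -3.0545).
‖u_3‖ = 4.5766, so e_3 = (-0.4767, 0.5721, -0.6674).

Q = [[-0.8729, 0.1040, -0.4767], [-0.2182, 0.7906, 0.5721], [0.4364, 0.6034, -0.6674]], R = [[4.5826, -0.8729, 0.8729], [0.0000, 2.2887, -0.5410], [0.0000, 0.0000, 4.5766]]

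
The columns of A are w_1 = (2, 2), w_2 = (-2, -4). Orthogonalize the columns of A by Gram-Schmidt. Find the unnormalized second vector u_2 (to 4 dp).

e_1 = w_1/‖w_1‖ = (2, 2)/2.8284 = (0.7071, 0.7071).
r_{12} = e_1·w_2 = -4.2426.
u_2 = w_2 + 4.2426·e_1 = (1.0000, -1.0000).

u_2 = (1.0000, -1.0000)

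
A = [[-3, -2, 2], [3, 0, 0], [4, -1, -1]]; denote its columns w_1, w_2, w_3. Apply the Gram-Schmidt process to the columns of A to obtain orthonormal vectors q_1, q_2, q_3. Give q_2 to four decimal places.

q_1 = w_1/‖w_1‖ = (-3, 3, 4)/5.8310 = (-0.5145, 0.5145, 0.6860).
r_{12} = q_1·w_2 = 0.3430.
u_2 = w_2 − 0.3430·q_1 = (-1.8235, -0.1765, -1.2353).
‖u_2‖ = 2.2096, so q_2 = (-0.8253, -0.0799, -0.5591).

q_2 = (-0.8253, -0.0799, -0.5591)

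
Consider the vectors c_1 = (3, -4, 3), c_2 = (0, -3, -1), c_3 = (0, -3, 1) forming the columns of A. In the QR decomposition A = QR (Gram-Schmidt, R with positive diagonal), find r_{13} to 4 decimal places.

r_{13} = 2.5725

q_1 = c_1/‖c_1‖ = (3, -4, 3)/5.8310 = (0.5145, -0.6860, 0.5145).
r_{13} = q_1·c_3 = 2.5725.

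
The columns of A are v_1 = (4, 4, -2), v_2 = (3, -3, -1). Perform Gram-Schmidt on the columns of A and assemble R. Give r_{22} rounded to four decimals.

v_1 = (4, 4, -2); ‖v_1‖ = 6.0000, so q_1 = (0.6667, 0.6667, -0.3333).
q_1·v_2 = 0.6667·3 + 0.6667·(-3) + (-0.3333)·(-1) = 0.3333.
u_2 = v_2 − 0.3333·q_1 = (2.7778, -3.2222, -0.8889).
r_{22} = ‖u_2‖ = 4.3461.

r_{22} = 4.3461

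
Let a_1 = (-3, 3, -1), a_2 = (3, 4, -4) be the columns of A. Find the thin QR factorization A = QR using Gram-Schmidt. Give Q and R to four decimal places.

a_1 = (-3, 3, -1); ‖a_1‖ = 4.3589, so e_1 = (-0.6882, 0.6882, -0.2294).
e_1·a_2 = (-0.6882)·3 + 0.6882·4 + (-0.2294)·(-4) = 1.6059.
u_2 = a_2 − 1.6059·e_1 = (4.1053, 2.8947, -3.6316).
‖u_2‖ = 6.1985, so e_2 = (0.6623, 0.4670, -0.5859).

Q = [[-0.6882, 0.6623], [0.6882, 0.4670], [-0.2294, -0.5859]], R = [[4.3589, 1.6059], [0.0000, 6.1985]]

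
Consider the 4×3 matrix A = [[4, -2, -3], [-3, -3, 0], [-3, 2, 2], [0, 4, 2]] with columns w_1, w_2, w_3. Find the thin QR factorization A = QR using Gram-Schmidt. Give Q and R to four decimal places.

w_1 = (4, -3, -3, 0); ‖w_1‖ = 5.8310, so e_1 = (0.6860, -0.5145, -0.5145, 0.0000).
e_1·w_2 = 0.6860·(-2) + (-0.5145)·(-3) + (-0.5145)·2 + 0.0000·4 = -0.8575.
u_2 = w_2 + 0.8575·e_1 = (-1.4118, -3.4412, 1.5588, 4.0000).
‖u_2‖ = 5.6802, so e_2 = (-0.2485, -0.6058, 0.2744, 0.7042).
e_1·w_3 = 0.6860·(-3) + (-0.5145)·0 + (-0.5145)·2 + 0.0000·2 = -3.0870; e_2·w_3 = (-0.2485)·(-3) + (-0.6058)·0 + 0.2744·2 + 0.7042·2 = 2.7029.
u_3 = w_3 + 3.0870·e_1 − 2.7029·e_2 = (-0.2106, 0.0492, -0.3300, 0.0966).
‖u_3‖ = 0.4062, so e_3 = (-0.5184, 0.1212, -0.8124, 0.2379).

Q = [[0.6860, -0.2485, -0.5184], [-0.5145, -0.6058, 0.1212], [-0.5145, 0.2744, -0.8124], [0.0000, 0.7042, 0.2379]], R = [[5.8310, -0.8575, -3.0870], [0.0000, 5.6802, 2.7029], [0.0000, 0.0000, 0.4062]]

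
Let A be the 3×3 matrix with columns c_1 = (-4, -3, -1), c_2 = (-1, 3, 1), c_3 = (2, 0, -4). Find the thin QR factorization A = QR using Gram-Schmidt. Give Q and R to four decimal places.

q_1 = c_1/‖c_1‖ = (-4, -3, -1)/5.0990 = (-0.7845, -0.5883, -0.1961).
r_{12} = q_1·c_2 = -1.1767.
u_2 = c_2 + 1.1767·q_1 = (-1.9231, 2.3077, 0.7692).
‖u_2‖ = 3.1009, so q_2 = (-0.6202, 0.7442, 0.2481).
r_{13} = q_1·c_3 = -0.7845; r_{23} = q_2·c_3 = -2.2326.
u_3 = c_3 + 0.7845·q_1 + 2.2326·q_2 = (0.0000, 1.2000, -3.6000).
‖u_3‖ = 3.7947, so q_3 = (0.0000, 0.3162, -0.9487).

Q = [[-0.7845, -0.6202, 0.0000], [-0.5883, 0.7442, 0.3162], [-0.1961, 0.2481, -0.9487]], R = [[5.0990, -1.1767, -0.7845], [0.0000, 3.1009, -2.2326], [0.0000, 0.0000, 3.7947]]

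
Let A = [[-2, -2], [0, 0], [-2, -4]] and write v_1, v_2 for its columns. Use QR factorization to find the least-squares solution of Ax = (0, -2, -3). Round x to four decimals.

q_1 = v_1/‖v_1‖ = (-2, 0, -2)/2.8284 = (-0.7071, 0.0000, -0.7071).
r_{12} = q_1·v_2 = 4.2426.
u_2 = v_2 − 4.2426·q_1 = (1.0000, 0.0000, -1.0000).
‖u_2‖ = 1.4142, so q_2 = (0.7071, 0.0000, -0.7071).
Qᵀb = (2.1213, 2.1213).
Back-substitute: x_2 = 2.1213/1.4142 = 1.5000.
x_1 = (2.1213 − 4.2426·1.5000)/2.8284 = -1.5000.

x = (-1.5000, 1.5000)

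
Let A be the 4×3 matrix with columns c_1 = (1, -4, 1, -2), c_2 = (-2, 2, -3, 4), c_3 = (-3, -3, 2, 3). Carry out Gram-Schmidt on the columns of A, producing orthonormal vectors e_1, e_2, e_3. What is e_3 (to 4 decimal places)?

e_3 = (-0.5157, -0.1266, 0.7597, 0.3753)

e_1 = c_1/‖c_1‖ = (1, -4, 1, -2)/4.6904 = (0.2132, -0.8528, 0.2132, -0.4264).
r_{12} = e_1·c_2 = -4.4772.
u_2 = c_2 + 4.4772·e_1 = (-1.0455, -1.8182, -2.0455, 2.0909).
‖u_2‖ = 3.5992, so e_2 = (-0.2905, -0.5052, -0.5683, 0.5809).
r_{13} = e_1·c_3 = 1.0660; r_{23} = e_2·c_3 = 2.9931.
u_3 = c_3 − 1.0660·e_1 − 2.9931·e_2 = (-2.3579, -0.5789, 3.4737, 1.7158).
‖u_3‖ = 4.5722, so e_3 = (-0.5157, -0.1266, 0.7597, 0.3753).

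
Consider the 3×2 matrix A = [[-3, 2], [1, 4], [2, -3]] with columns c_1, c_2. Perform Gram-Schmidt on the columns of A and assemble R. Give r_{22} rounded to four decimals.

e_1 = c_1/‖c_1‖ = (-3, 1, 2)/3.7417 = (-0.8018, 0.2673, 0.5345).
r_{12} = e_1·c_2 = -2.1381.
u_2 = c_2 + 2.1381·e_1 = (0.2857, 4.5714, -1.8571).
r_{22} = ‖u_2‖ = 4.9425.

r_{22} = 4.9425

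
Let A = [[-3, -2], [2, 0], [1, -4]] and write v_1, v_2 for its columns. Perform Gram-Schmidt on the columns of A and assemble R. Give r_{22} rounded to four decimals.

v_1 = (-3, 2, 1); ‖v_1‖ = 3.7417, so q_1 = (-0.8018, 0.5345, 0.2673).
q_1·v_2 = (-0.8018)·(-2) + 0.5345·0 + 0.2673·(-4) = 0.5345.
u_2 = v_2 − 0.5345·q_1 = (-1.5714, -0.2857, -4.1429).
r_{22} = ‖u_2‖ = 4.4401.

r_{22} = 4.4401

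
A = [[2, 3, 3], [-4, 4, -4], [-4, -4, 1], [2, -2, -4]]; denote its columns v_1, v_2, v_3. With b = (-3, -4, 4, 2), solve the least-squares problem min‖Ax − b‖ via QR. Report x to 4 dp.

x = (0.0000, -1.0000, 0.0000)

v_1 = (2, -4, -4, 2); ‖v_1‖ = 6.3246, so q_1 = (0.3162, -0.6325, -0.6325, 0.3162).
q_1·v_2 = 0.3162·3 + (-0.6325)·4 + (-0.6325)·(-4) + 0.3162·(-2) = 0.3162.
u_2 = v_2 − 0.3162·q_1 = (2.9000, 4.2000, -3.8000, -2.1000).
‖u_2‖ = 6.7007, so q_2 = (0.4328, 0.6268, -0.5671, -0.3134).
q_1·v_3 = 0.3162·3 + (-0.6325)·(-4) + (-0.6325)·1 + 0.3162·(-4) = 1.5811; q_2·v_3 = 0.4328·3 + 0.6268·(-4) + (-0.5671)·1 + (-0.3134)·(-4) = -0.5223.
u_3 = v_3 − 1.5811·q_1 + 0.5223·q_2 = (2.7261, -2.6726, 1.7038, -4.6637).
‖u_3‖ = 6.2632, so q_3 = (0.4353, -0.4267, 0.2720, -0.7446).
Qᵀb = (-0.3162, -6.7007, 0.0000).
Back-substitute: x_3 = 0.0000/6.2632 = 0.0000.
x_2 = (-6.7007 + 0.5223·0.0000)/6.7007 = -1.0000.
x_1 = (-0.3162 − 0.3162·(-1.0000) − 1.5811·0.0000)/6.3246 = 0.0000.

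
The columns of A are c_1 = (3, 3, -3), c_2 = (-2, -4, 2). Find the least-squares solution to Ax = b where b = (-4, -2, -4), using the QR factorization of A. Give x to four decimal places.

x = (0.6667, 1.0000)

c_1 = (3, 3, -3); ‖c_1‖ = 5.1962, so q_1 = (0.5774, 0.5774, -0.5774).
q_1·c_2 = 0.5774·(-2) + 0.5774·(-4) + (-0.5774)·2 = -4.6188.
u_2 = c_2 + 4.6188·q_1 = (0.6667, -1.3333, -0.6667).
‖u_2‖ = 1.6330, so q_2 = (0.4082, -0.8165, -0.4082).
Qᵀb = (-1.1547, 1.6330).
Back-substitute: x_2 = 1.6330/1.6330 = 1.0000.
x_1 = (-1.1547 + 4.6188·1.0000)/5.1962 = 0.6667.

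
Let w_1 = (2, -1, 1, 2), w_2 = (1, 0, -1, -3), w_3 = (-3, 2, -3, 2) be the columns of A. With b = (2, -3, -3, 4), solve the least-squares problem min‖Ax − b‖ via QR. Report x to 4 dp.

q_1 = w_1/‖w_1‖ = (2, -1, 1, 2)/3.1623 = (0.6325, -0.3162, 0.3162, 0.6325).
r_{12} = q_1·w_2 = -1.5811.
u_2 = w_2 + 1.5811·q_1 = (2.0000, -0.5000, -0.5000, -2.0000).
‖u_2‖ = 2.9155, so q_2 = (0.6860, -0.1715, -0.1715, -0.6860).
r_{13} = q_1·w_3 = -2.2136; r_{23} = q_2·w_3 = -3.2585.
u_3 = w_3 + 2.2136·q_1 + 3.2585·q_2 = (0.6353, 0.7412, -2.8588, 1.1647).
‖u_3‖ = 3.2376, so q_3 = (0.1962, 0.2289, -0.8830, 0.3597).
Qᵀb = (3.7947, -0.3430, 3.7936).
Back-substitute: x_3 = 3.7936/3.2376 = 1.1717.
x_2 = (-0.3430 + 3.2585·1.1717)/2.9155 = 1.1919.
x_1 = (3.7947 + 1.5811·1.1919 + 2.2136·1.1717)/3.1623 = 2.6162.

x = (2.6162, 1.1919, 1.1717)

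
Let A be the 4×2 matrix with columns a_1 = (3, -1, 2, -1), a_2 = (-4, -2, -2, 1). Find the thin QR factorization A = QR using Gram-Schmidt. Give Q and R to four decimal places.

Q = [[0.7746, -0.3162], [-0.2582, -0.9487], [0.5164, 0.0000], [-0.2582, 0.0000]], R = [[3.8730, -3.8730], [0.0000, 3.1623]]

a_1 = (3, -1, 2, -1); ‖a_1‖ = 3.8730, so q_1 = (0.7746, -0.2582, 0.5164, -0.2582).
q_1·a_2 = 0.7746·(-4) + (-0.2582)·(-2) + 0.5164·(-2) + (-0.2582)·1 = -3.8730.
u_2 = a_2 + 3.8730·q_1 = (-1.0000, -3.0000, 0.0000, 0.0000).
‖u_2‖ = 3.1623, so q_2 = (-0.3162, -0.9487, 0.0000, 0.0000).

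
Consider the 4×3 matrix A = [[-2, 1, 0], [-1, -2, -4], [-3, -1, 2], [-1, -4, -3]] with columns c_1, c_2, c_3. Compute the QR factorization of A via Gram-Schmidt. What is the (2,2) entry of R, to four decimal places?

r_{22} = 4.3282

c_1 = (-2, -1, -3, -1); ‖c_1‖ = 3.8730, so q_1 = (-0.5164, -0.2582, -0.7746, -0.2582).
q_1·c_2 = (-0.5164)·1 + (-0.2582)·(-2) + (-0.7746)·(-1) + (-0.2582)·(-4) = 1.8074.
u_2 = c_2 − 1.8074·q_1 = (1.9333, -1.5333, 0.4000, -3.5333).
r_{22} = ‖u_2‖ = 4.3282.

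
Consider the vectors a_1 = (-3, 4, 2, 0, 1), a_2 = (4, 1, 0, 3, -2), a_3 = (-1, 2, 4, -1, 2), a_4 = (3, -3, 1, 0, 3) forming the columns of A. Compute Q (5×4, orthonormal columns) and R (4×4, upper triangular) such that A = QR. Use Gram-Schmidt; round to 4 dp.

e_1 = a_1/‖a_1‖ = (-3, 4, 2, 0, 1)/5.4772 = (-0.5477, 0.7303, 0.3651, 0.0000, 0.1826).
r_{12} = e_1·a_2 = -1.8257.
u_2 = a_2 + 1.8257·e_1 = (3.0000, 2.3333, 0.6667, 3.0000, -1.6667).
‖u_2‖ = 5.1640, so e_2 = (0.5809, 0.4518, 0.1291, 0.5809, -0.3227).
r_{13} = e_1·a_3 = 3.8341; r_{23} = e_2·a_3 = -0.3873.
u_3 = a_3 − 3.8341·e_1 + 0.3873·e_2 = (1.3250, -0.6250, 2.6500, -0.7750, 1.1750).
‖u_3‖ = 3.3392, so e_3 = (0.3968, -0.1872, 0.7936, -0.2321, 0.3519).
r_{14} = e_1·a_4 = -2.9212; r_{24} = e_2·a_4 = -0.4518; r_{34} = e_3·a_4 = 3.6012.
u_4 = a_4 + 2.9212·e_1 + 0.4518·e_2 − 3.6012·e_3 = (0.2335, 0.0115, -0.7330, 1.0983, 2.1203).
‖u_4‖ = 2.5088, so e_4 = (0.0931, 0.0046, -0.2922, 0.4378, 0.8452).

Q = [[-0.5477, 0.5809, 0.3968, 0.0931], [0.7303, 0.4518, -0.1872, 0.0046], [0.3651, 0.1291, 0.7936, -0.2922], [0.0000, 0.5809, -0.2321, 0.4378], [0.1826, -0.3227, 0.3519, 0.8452]], R = [[5.4772, -1.8257, 3.8341, -2.9212], [0.0000, 5.1640, -0.3873, -0.4518], [0.0000, 0.0000, 3.3392, 3.6012], [0.0000, 0.0000, 0.0000, 2.5088]]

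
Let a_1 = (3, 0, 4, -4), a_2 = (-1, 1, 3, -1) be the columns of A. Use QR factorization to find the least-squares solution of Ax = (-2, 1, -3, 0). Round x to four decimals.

e_1 = a_1/‖a_1‖ = (3, 0, 4, -4)/6.4031 = (0.4685, 0.0000, 0.6247, -0.6247).
r_{12} = e_1·a_2 = 2.0303.
u_2 = a_2 − 2.0303·e_1 = (-1.9512, 1.0000, 1.7317, 0.2683).
‖u_2‖ = 2.8068, so e_2 = (-0.6952, 0.3563, 0.6170, 0.0956).
Qᵀb = (-2.8111, -0.1043).
Back-substitute: x_2 = -0.1043/2.8068 = -0.0372.
x_1 = (-2.8111 − 2.0303·(-0.0372))/6.4031 = -0.4272.

x = (-0.4272, -0.0372)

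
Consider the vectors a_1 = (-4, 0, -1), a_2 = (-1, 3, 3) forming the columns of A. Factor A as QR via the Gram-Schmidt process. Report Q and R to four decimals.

a_1 = (-4, 0, -1); ‖a_1‖ = 4.1231, so e_1 = (-0.9701, 0.0000, -0.2425).
e_1·a_2 = (-0.9701)·(-1) + 0.0000·3 + (-0.2425)·3 = 0.2425.
u_2 = a_2 − 0.2425·e_1 = (-0.7647, 3.0000, 3.0588).
‖u_2‖ = 4.3521, so e_2 = (-0.1757, 0.6893, 0.7028).

Q = [[-0.9701, -0.1757], [0.0000, 0.6893], [-0.2425, 0.7028]], R = [[4.1231, 0.2425], [0.0000, 4.3521]]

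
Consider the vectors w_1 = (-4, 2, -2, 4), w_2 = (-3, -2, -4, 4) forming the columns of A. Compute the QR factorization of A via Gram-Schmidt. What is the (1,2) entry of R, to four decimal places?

r_{12} = 5.0596

e_1 = w_1/‖w_1‖ = (-4, 2, -2, 4)/6.3246 = (-0.6325, 0.3162, -0.3162, 0.6325).
r_{12} = e_1·w_2 = 5.0596.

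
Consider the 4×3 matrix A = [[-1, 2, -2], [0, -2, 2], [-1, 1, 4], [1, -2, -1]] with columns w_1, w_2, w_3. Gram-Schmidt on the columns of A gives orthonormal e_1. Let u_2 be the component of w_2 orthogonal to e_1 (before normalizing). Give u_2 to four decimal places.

u_2 = (0.3333, -2.0000, -0.6667, -0.3333)

w_1 = (-1, 0, -1, 1); ‖w_1‖ = 1.7321, so e_1 = (-0.5774, 0.0000, -0.5774, 0.5774).
e_1·w_2 = (-0.5774)·2 + 0.0000·(-2) + (-0.5774)·1 + 0.5774·(-2) = -2.8868.
u_2 = w_2 + 2.8868·e_1 = (0.3333, -2.0000, -0.6667, -0.3333).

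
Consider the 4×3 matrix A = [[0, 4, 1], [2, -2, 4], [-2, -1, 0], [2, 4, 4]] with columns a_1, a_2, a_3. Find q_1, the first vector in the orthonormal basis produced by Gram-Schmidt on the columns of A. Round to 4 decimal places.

a_1 = (0, 2, -2, 2); ‖a_1‖ = 3.4641, so q_1 = (0.0000, 0.5774, -0.5774, 0.5774).

q_1 = (0.0000, 0.5774, -0.5774, 0.5774)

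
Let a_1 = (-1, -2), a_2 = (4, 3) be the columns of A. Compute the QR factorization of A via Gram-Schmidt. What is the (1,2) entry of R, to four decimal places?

q_1 = a_1/‖a_1‖ = (-1, -2)/2.2361 = (-0.4472, -0.8944).
r_{12} = q_1·a_2 = -4.4721.

r_{12} = -4.4721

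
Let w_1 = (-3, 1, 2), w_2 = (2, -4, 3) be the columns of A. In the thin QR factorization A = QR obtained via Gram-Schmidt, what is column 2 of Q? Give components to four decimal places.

q_1 = w_1/‖w_1‖ = (-3, 1, 2)/3.7417 = (-0.8018, 0.2673, 0.5345).
r_{12} = q_1·w_2 = -1.0690.
u_2 = w_2 + 1.0690·q_1 = (1.1429, -3.7143, 3.5714).
‖u_2‖ = 5.2780, so q_2 = (0.2165, -0.7037, 0.6767).

q_2 = (0.2165, -0.7037, 0.6767)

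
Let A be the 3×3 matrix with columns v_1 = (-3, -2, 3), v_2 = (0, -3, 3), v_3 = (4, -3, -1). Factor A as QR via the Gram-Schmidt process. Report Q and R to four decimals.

v_1 = (-3, -2, 3); ‖v_1‖ = 4.6904, so e_1 = (-0.6396, -0.4264, 0.6396).
e_1·v_2 = (-0.6396)·0 + (-0.4264)·(-3) + 0.6396·3 = 3.1980.
u_2 = v_2 − 3.1980·e_1 = (2.0455, -1.6364, 0.9545).
‖u_2‖ = 2.7880, so e_2 = (0.7337, -0.5869, 0.3424).
e_1·v_3 = (-0.6396)·4 + (-0.4264)·(-3) + 0.6396·(-1) = -1.9188; e_2·v_3 = 0.7337·4 + (-0.5869)·(-3) + 0.3424·(-1) = 4.3531.
u_3 = v_3 + 1.9188·e_1 − 4.3531·e_2 = (-0.4211, -1.2632, -1.2632).
‖u_3‖ = 1.8353, so e_3 = (-0.2294, -0.6882, -0.6882).

Q = [[-0.6396, 0.7337, -0.2294], [-0.4264, -0.5869, -0.6882], [0.6396, 0.3424, -0.6882]], R = [[4.6904, 3.1980, -1.9188], [0.0000, 2.7880, 4.3531], [0.0000, 0.0000, 1.8353]]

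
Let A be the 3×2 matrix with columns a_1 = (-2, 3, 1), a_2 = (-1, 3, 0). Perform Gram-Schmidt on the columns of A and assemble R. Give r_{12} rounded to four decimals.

r_{12} = 2.9399

q_1 = a_1/‖a_1‖ = (-2, 3, 1)/3.7417 = (-0.5345, 0.8018, 0.2673).
r_{12} = q_1·a_2 = 2.9399.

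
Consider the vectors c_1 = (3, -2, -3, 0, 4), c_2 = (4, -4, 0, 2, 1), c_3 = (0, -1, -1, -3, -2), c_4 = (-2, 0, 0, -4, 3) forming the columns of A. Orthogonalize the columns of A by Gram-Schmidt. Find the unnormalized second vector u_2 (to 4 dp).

u_2 = (2.1053, -2.7368, 1.8947, 2.0000, -1.5263)

c_1 = (3, -2, -3, 0, 4); ‖c_1‖ = 6.1644, so e_1 = (0.4867, -0.3244, -0.4867, 0.0000, 0.6489).
e_1·c_2 = 0.4867·4 + (-0.3244)·(-4) + (-0.4867)·0 + 0.0000·2 + 0.6489·1 = 3.8933.
u_2 = c_2 − 3.8933·e_1 = (2.1053, -2.7368, 1.8947, 2.0000, -1.5263).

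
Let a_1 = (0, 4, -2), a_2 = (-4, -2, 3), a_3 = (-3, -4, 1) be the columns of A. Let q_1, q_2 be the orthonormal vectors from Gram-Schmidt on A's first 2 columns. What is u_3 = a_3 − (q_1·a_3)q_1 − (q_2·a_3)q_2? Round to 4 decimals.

a_1 = (0, 4, -2); ‖a_1‖ = 4.4721, so q_1 = (0.0000, 0.8944, -0.4472).
q_1·a_2 = 0.0000·(-4) + 0.8944·(-2) + (-0.4472)·3 = -3.1305.
u_2 = a_2 + 3.1305·q_1 = (-4.0000, 0.8000, 1.6000).
‖u_2‖ = 4.3818, so q_2 = (-0.9129, 0.1826, 0.3651).
q_1·a_3 = 0.0000·(-3) + 0.8944·(-4) + (-0.4472)·1 = -4.0249; q_2·a_3 = (-0.9129)·(-3) + 0.1826·(-4) + 0.3651·1 = 2.3735.
u_3 = a_3 + 4.0249·q_1 − 2.3735·q_2 = (-0.8333, -0.8333, -1.6667).

u_3 = (-0.8333, -0.8333, -1.6667)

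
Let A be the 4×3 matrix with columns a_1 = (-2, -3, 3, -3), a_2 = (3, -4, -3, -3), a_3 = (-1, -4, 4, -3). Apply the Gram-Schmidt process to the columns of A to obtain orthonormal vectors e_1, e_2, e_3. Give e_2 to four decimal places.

e_1 = a_1/‖a_1‖ = (-2, -3, 3, -3)/5.5678 = (-0.3592, -0.5388, 0.5388, -0.5388).
r_{12} = e_1·a_2 = 1.0776.
u_2 = a_2 − 1.0776·e_1 = (3.3871, -3.4194, -3.5806, -2.4194).
‖u_2‖ = 6.4683, so e_2 = (0.5236, -0.5286, -0.5536, -0.3740).

e_2 = (0.5236, -0.5286, -0.5536, -0.3740)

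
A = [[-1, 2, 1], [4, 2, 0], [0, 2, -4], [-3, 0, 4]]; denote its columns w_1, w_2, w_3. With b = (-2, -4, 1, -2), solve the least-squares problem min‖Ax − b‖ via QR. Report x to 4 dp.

q_1 = w_1/‖w_1‖ = (-1, 4, 0, -3)/5.0990 = (-0.1961, 0.7845, 0.0000, -0.5883).
r_{12} = q_1·w_2 = 1.1767.
u_2 = w_2 − 1.1767·q_1 = (2.2308, 1.0769, 2.0000, 0.6923).
‖u_2‖ = 3.2581, so q_2 = (0.6847, 0.3305, 0.6138, 0.2125).
r_{13} = q_1·w_3 = -2.5495; r_{23} = q_2·w_3 = -0.9208.
u_3 = w_3 + 2.5495·q_1 + 0.9208·q_2 = (1.1304, 2.3043, -3.4348, 2.6957).
‖u_3‖ = 5.0648, so q_3 = (0.2232, 0.4550, -0.6782, 0.5322).
Qᵀb = (-1.5689, -2.5026, -4.0089).
Back-substitute: x_3 = -4.0089/5.0648 = -0.7915.
x_2 = (-2.5026 + 0.9208·(-0.7915))/3.2581 = -0.9918.
x_1 = (-1.5689 − 1.1767·(-0.9918) + 2.5495·(-0.7915))/5.0990 = -0.4746.

x = (-0.4746, -0.9918, -0.7915)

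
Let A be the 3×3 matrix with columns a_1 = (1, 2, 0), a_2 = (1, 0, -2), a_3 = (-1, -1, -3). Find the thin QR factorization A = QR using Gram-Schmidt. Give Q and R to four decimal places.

a_1 = (1, 2, 0); ‖a_1‖ = 2.2361, so q_1 = (0.4472, 0.8944, 0.0000).
q_1·a_2 = 0.4472·1 + 0.8944·0 + 0.0000·(-2) = 0.4472.
u_2 = a_2 − 0.4472·q_1 = (0.8000, -0.4000, -2.0000).
‖u_2‖ = 2.1909, so q_2 = (0.3651, -0.1826, -0.9129).
q_1·a_3 = 0.4472·(-1) + 0.8944·(-1) + 0.0000·(-3) = -1.3416; q_2·a_3 = 0.3651·(-1) + (-0.1826)·(-1) + (-0.9129)·(-3) = 2.5560.
u_3 = a_3 + 1.3416·q_1 − 2.5560·q_2 = (-1.3333, 0.6667, -0.6667).
‖u_3‖ = 1.6330, so q_3 = (-0.8165, 0.4082, -0.4082).

Q = [[0.4472, 0.3651, -0.8165], [0.8944, -0.1826, 0.4082], [0.0000, -0.9129, -0.4082]], R = [[2.2361, 0.4472, -1.3416], [0.0000, 2.1909, 2.5560], [0.0000, 0.0000, 1.6330]]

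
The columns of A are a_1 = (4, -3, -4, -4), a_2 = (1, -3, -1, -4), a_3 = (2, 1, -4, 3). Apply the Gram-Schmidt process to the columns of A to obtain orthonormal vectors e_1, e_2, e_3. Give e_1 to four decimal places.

e_1 = (0.5298, -0.3974, -0.5298, -0.5298)

a_1 = (4, -3, -4, -4); ‖a_1‖ = 7.5498, so e_1 = (0.5298, -0.3974, -0.5298, -0.5298).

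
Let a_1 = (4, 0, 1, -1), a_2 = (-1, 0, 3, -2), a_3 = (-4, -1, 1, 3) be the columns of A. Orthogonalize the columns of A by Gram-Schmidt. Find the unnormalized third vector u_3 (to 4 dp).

u_3 = (0.1753, -1.0000, 1.5777, 2.2789)

a_1 = (4, 0, 1, -1); ‖a_1‖ = 4.2426, so q_1 = (0.9428, 0.0000, 0.2357, -0.2357).
q_1·a_2 = 0.9428·(-1) + 0.0000·0 + 0.2357·3 + (-0.2357)·(-2) = 0.2357.
u_2 = a_2 − 0.2357·q_1 = (-1.2222, 0.0000, 2.9444, -1.9444).
‖u_2‖ = 3.7342, so q_2 = (-0.3273, 0.0000, 0.7885, -0.5207).
q_1·a_3 = 0.9428·(-4) + 0.0000·(-1) + 0.2357·1 + (-0.2357)·3 = -4.2426; q_2·a_3 = (-0.3273)·(-4) + 0.0000·(-1) + 0.7885·1 + (-0.5207)·3 = 0.5356.
u_3 = a_3 + 4.2426·q_1 − 0.5356·q_2 = (0.1753, -1.0000, 1.5777, 2.2789).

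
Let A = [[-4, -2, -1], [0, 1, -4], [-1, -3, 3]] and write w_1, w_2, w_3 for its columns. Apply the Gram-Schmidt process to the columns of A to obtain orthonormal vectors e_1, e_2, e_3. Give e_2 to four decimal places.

w_1 = (-4, 0, -1); ‖w_1‖ = 4.1231, so e_1 = (-0.9701, 0.0000, -0.2425).
e_1·w_2 = (-0.9701)·(-2) + 0.0000·1 + (-0.2425)·(-3) = 2.6679.
u_2 = w_2 − 2.6679·e_1 = (0.5882, 1.0000, -2.3529).
‖u_2‖ = 2.6234, so e_2 = (0.2242, 0.3812, -0.8969).

e_2 = (0.2242, 0.3812, -0.8969)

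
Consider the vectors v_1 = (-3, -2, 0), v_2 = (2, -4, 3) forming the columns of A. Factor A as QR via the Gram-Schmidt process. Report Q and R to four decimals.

Q = [[-0.8321, 0.4595], [-0.5547, -0.6893], [0.0000, 0.5601]], R = [[3.6056, 0.5547], [0.0000, 5.3565]]

v_1 = (-3, -2, 0); ‖v_1‖ = 3.6056, so e_1 = (-0.8321, -0.5547, 0.0000).
e_1·v_2 = (-0.8321)·2 + (-0.5547)·(-4) + 0.0000·3 = 0.5547.
u_2 = v_2 − 0.5547·e_1 = (2.4615, -3.6923, 3.0000).
‖u_2‖ = 5.3565, so e_2 = (0.4595, -0.6893, 0.5601).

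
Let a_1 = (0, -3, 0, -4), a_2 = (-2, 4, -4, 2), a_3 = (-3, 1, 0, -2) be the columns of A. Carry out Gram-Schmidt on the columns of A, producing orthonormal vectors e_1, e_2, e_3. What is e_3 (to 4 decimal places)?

e_1 = a_1/‖a_1‖ = (0, -3, 0, -4)/5.0000 = (0.0000, -0.6000, 0.0000, -0.8000).
r_{12} = e_1·a_2 = -4.0000.
u_2 = a_2 + 4.0000·e_1 = (-2.0000, 1.6000, -4.0000, -1.2000).
‖u_2‖ = 4.8990, so e_2 = (-0.4082, 0.3266, -0.8165, -0.2449).
r_{13} = e_1·a_3 = 1.0000; r_{23} = e_2·a_3 = 2.0412.
u_3 = a_3 − 1.0000·e_1 − 2.0412·e_2 = (-2.1667, 0.9333, 1.6667, -0.7000).
‖u_3‖ = 2.9721, so e_3 = (-0.7290, 0.3140, 0.5608, -0.2355).

e_3 = (-0.7290, 0.3140, 0.5608, -0.2355)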